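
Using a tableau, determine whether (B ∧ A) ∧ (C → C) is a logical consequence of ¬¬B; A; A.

Yes

Initial set: {¬¬B; A; A; ¬((B ∧ A) ∧ (C → C))}.
¬¬B: drop double negation, giving B.
¬((B ∧ A) ∧ (C → C)): β-rule — branch into ¬(B ∧ A)  //  ¬(C → C).
  branch 1 (add ¬(B ∧ A)):
    ¬(B ∧ A): β-rule — branch into ¬B  //  ¬A.
      branch 1.1 (add ¬B):
        × closes — contains both B and ¬B.
      branch 1.2 (add ¬A):
        × closes — contains both A and ¬A.
  branch 2 (add ¬(C → C)):
    ¬(C → C): α-rule — add C, ¬C.
    × closes — contains both C and ¬C.
All 3 branches close.
Every branch closed, so the premises entail the conclusion.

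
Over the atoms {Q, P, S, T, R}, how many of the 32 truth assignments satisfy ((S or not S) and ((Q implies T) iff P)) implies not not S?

24

Initial set: {(((S or not S) and ((Q implies T) iff P)) implies not not S)}.
(((S or not S) and ((Q implies T) iff P)) implies not not S): β-rule — branch into not ((S or not S) and ((Q implies T) iff P))  //  not not S.
  branch 1 (add not ((S or not S) and ((Q implies T) iff P))):
    not ((S or not S) and ((Q implies T) iff P)): β-rule — branch into not (S or not S)  //  not ((Q implies T) iff P).
      branch 1.1 (add not (S or not S)):
        not (S or not S): α-rule — add not S, not not S.
        × closes — contains both S and not S.
      branch 1.2 (add not ((Q implies T) iff P)):
        not ((Q implies T) iff P): β-rule — branch into (Q implies T), not P  //  not (Q implies T), P.
          branch 1.2.1 (add (Q implies T), not P):
            (Q implies T): β-rule — branch into not Q  //  T.
              branch 1.2.1.1 (add not Q):
                ○ open, literals {P=F, Q=F}.
              branch 1.2.1.2 (add T):
                ○ open, literals {P=F, T=T}.
          branch 1.2.2 (add not (Q implies T), P):
            not (Q implies T): α-rule — add Q, not T.
            ○ open, literals {P=T, Q=T, T=F}.
  branch 2 (add not not S):
    not not S: drop double negation, giving S.
    ○ open, literals {S=T}.
1 branch closed, 4 open.
Each open branch fixes some atoms; the unmentioned ones are free. Counting distinct full assignments: branch {P=F, Q=F} (S, T, R) contributes 8 new; branch {P=F, T=T} (Q, S, R) contributes 4 new; branch {P=T, Q=T, T=F} (S, R) contributes 4 new; branch {S=T} (Q, P, T, R) contributes 8 new. Total: 24.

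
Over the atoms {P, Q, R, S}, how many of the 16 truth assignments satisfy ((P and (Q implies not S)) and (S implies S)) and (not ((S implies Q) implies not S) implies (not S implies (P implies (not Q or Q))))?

Initial set: {(((P and (Q implies not S)) and (S implies S)) and (not ((S implies Q) implies not S) implies (not S implies (P implies (not Q or Q)))))}.
(((P and (Q implies not S)) and (S implies S)) and (not ((S implies Q) implies not S) implies (not S implies (P implies (not Q or Q))))): α-rule — add ((P and (Q implies not S)) and (S implies S)), (not ((S implies Q) implies not S) implies (not S implies (P implies (not Q or Q)))).
((P and (Q implies not S)) and (S implies S)): α-rule — add (P and (Q implies not S)), (S implies S).
(P and (Q implies not S)): α-rule — add P, (Q implies not S).
(not ((S implies Q) implies not S) implies (not S implies (P implies (not Q or Q)))): β-rule — branch into not not ((S implies Q) implies not S)  //  (not S implies (P implies (not Q or Q))).
  branch 1 (add not not ((S implies Q) implies not S)):
    (S implies S): β-rule — branch into not S  //  S.
      branch 1.1 (add not S):
        (Q implies not S): β-rule — branch into not Q  //  not S.
          branch 1.1.1 (add not Q):
            not not ((S implies Q) implies not S): β-rule — branch into not (S implies Q)  //  not S.
              branch 1.1.1.1 (add not (S implies Q)):
                not (S implies Q): α-rule — add S, not Q.
                × closes — contains both S and not S.
              branch 1.1.1.2 (add not S):
                ○ open, literals {P=T, Q=F, S=F}.
          branch 1.1.2 (add not S):
            not not ((S implies Q) implies not S): β-rule — branch into not (S implies Q)  //  not S.
              branch 1.1.2.1 (add not (S implies Q)):
                not (S implies Q): α-rule — add S, not Q.
                × closes — contains both S and not S.
              branch 1.1.2.2 (add not S):
                ○ open, literals {P=T, S=F}.
      branch 1.2 (add S):
        (Q implies not S): β-rule — branch into not Q  //  not S.
          branch 1.2.1 (add not Q):
            not not ((S implies Q) implies not S): β-rule — branch into not (S implies Q)  //  not S.
              branch 1.2.1.1 (add not (S implies Q)):
                not (S implies Q): α-rule — add S, not Q.
                ○ open, literals {P=T, Q=F, S=T}.
              branch 1.2.1.2 (add not S):
                × closes — contains both S and not S.
          branch 1.2.2 (add not S):
            × closes — contains both S and not S.
  branch 2 (add (not S implies (P implies (not Q or Q)))):
    (S implies S): β-rule — branch into not S  //  S.
      branch 2.1 (add not S):
        (Q implies not S): β-rule — branch into not Q  //  not S.
          branch 2.1.1 (add not Q):
            (not S implies (P implies (not Q or Q))): β-rule — branch into not not S  //  (P implies (not Q or Q)).
              branch 2.1.1.1 (add not not S):
                × closes — contains both S and not S.
              branch 2.1.1.2 (add (P implies (not Q or Q))):
                (P implies (not Q or Q)): β-rule — branch into not P  //  (not Q or Q).
                  branch 2.1.1.2.1 (add not P):
                    × closes — contains both P and not P.
                  branch 2.1.1.2.2 (add (not Q or Q)):
                    (not Q or Q): β-rule — branch into not Q  //  Q.
                      branch 2.1.1.2.2.1 (add not Q):
                        ○ open, literals {P=T, Q=F, S=F}.
                      branch 2.1.1.2.2.2 (add Q):
                        × closes — contains both Q and not Q.
          branch 2.1.2 (add not S):
            (not S implies (P implies (not Q or Q))): β-rule — branch into not not S  //  (P implies (not Q or Q)).
              branch 2.1.2.1 (add not not S):
                × closes — contains both S and not S.
              branch 2.1.2.2 (add (P implies (not Q or Q))):
                (P implies (not Q or Q)): β-rule — branch into not P  //  (not Q or Q).
                  branch 2.1.2.2.1 (add not P):
                    × closes — contains both P and not P.
                  branch 2.1.2.2.2 (add (not Q or Q)):
                    (not Q or Q): β-rule — branch into not Q  //  Q.
                      branch 2.1.2.2.2.1 (add not Q):
                        ○ open, literals {P=T, Q=F, S=F}.
                      branch 2.1.2.2.2.2 (add Q):
                        ○ open, literals {P=T, Q=T, S=F}.
      branch 2.2 (add S):
        (Q implies not S): β-rule — branch into not Q  //  not S.
          branch 2.2.1 (add not Q):
            (not S implies (P implies (not Q or Q))): β-rule — branch into not not S  //  (P implies (not Q or Q)).
              branch 2.2.1.1 (add not not S):
                ○ open, literals {P=T, Q=F, S=T}.
              branch 2.2.1.2 (add (P implies (not Q or Q))):
                (P implies (not Q or Q)): β-rule — branch into not P  //  (not Q or Q).
                  branch 2.2.1.2.1 (add not P):
                    × closes — contains both P and not P.
                  branch 2.2.1.2.2 (add (not Q or Q)):
                    (not Q or Q): β-rule — branch into not Q  //  Q.
                      branch 2.2.1.2.2.1 (add not Q):
                        ○ open, literals {P=T, Q=F, S=T}.
                      branch 2.2.1.2.2.2 (add Q):
                        × closes — contains both Q and not Q.
          branch 2.2.2 (add not S):
            × closes — contains both S and not S.
12 branches closed, 8 open.
Each open branch fixes some atoms; the unmentioned ones are free. Counting distinct full assignments: branch {P=T, Q=F, S=F} (R) contributes 2 new; branch {P=T, S=F} (Q, R) contributes 2 new; branch {P=T, Q=F, S=T} (R) contributes 2 new; branch {P=T, Q=F, S=F} (R) contributes 0 new; branch {P=T, Q=F, S=F} (R) contributes 0 new; branch {P=T, Q=T, S=F} (R) contributes 0 new; branch {P=T, Q=F, S=T} (R) contributes 0 new; branch {P=T, Q=F, S=T} (R) contributes 0 new. Total: 6.

6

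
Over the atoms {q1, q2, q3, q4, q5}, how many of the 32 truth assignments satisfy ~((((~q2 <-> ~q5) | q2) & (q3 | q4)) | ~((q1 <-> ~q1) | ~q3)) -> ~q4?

Initial set: {(~((((~q2 <-> ~q5) | q2) & (q3 | q4)) | ~((q1 <-> ~q1) | ~q3)) -> ~q4)}.
(~((((~q2 <-> ~q5) | q2) & (q3 | q4)) | ~((q1 <-> ~q1) | ~q3)) -> ~q4): β-rule — branch into ~~((((~q2 <-> ~q5) | q2) & (q3 | q4)) | ~((q1 <-> ~q1) | ~q3))  //  ~q4.
  branch 1 (add ~~((((~q2 <-> ~q5) | q2) & (q3 | q4)) | ~((q1 <-> ~q1) | ~q3))):
    ~~((((~q2 <-> ~q5) | q2) & (q3 | q4)) | ~((q1 <-> ~q1) | ~q3)): β-rule — branch into (((~q2 <-> ~q5) | q2) & (q3 | q4))  //  ~((q1 <-> ~q1) | ~q3).
      branch 1.1 (add (((~q2 <-> ~q5) | q2) & (q3 | q4))):
        (((~q2 <-> ~q5) | q2) & (q3 | q4)): α-rule — add ((~q2 <-> ~q5) | q2), (q3 | q4).
        ((~q2 <-> ~q5) | q2): β-rule — branch into (~q2 <-> ~q5)  //  q2.
          branch 1.1.1 (add (~q2 <-> ~q5)):
            (q3 | q4): β-rule — branch into q3  //  q4.
              branch 1.1.1.1 (add q3):
                (~q2 <-> ~q5): β-rule — branch into ~q2, ~q5  //  ~~q2, ~~q5.
                  branch 1.1.1.1.1 (add ~q2, ~q5):
                    ○ open, literals {q2=0, q3=1, q5=0}.
                  branch 1.1.1.1.2 (add ~~q2, ~~q5):
                    ○ open, literals {q2=1, q3=1, q5=1}.
              branch 1.1.1.2 (add q4):
                (~q2 <-> ~q5): β-rule — branch into ~q2, ~q5  //  ~~q2, ~~q5.
                  branch 1.1.1.2.1 (add ~q2, ~q5):
                    ○ open, literals {q2=0, q4=1, q5=0}.
                  branch 1.1.1.2.2 (add ~~q2, ~~q5):
                    ○ open, literals {q2=1, q4=1, q5=1}.
          branch 1.1.2 (add q2):
            (q3 | q4): β-rule — branch into q3  //  q4.
              branch 1.1.2.1 (add q3):
                ○ open, literals {q2=1, q3=1}.
              branch 1.1.2.2 (add q4):
                ○ open, literals {q2=1, q4=1}.
      branch 1.2 (add ~((q1 <-> ~q1) | ~q3)):
        ~((q1 <-> ~q1) | ~q3): α-rule — add ~(q1 <-> ~q1), ~~q3.
        ~(q1 <-> ~q1): β-rule — branch into q1, ~~q1  //  ~q1, ~q1.
          branch 1.2.1 (add q1, ~~q1):
            ○ open, literals {q1=1, q3=1}.
          branch 1.2.2 (add ~q1, ~q1):
            ○ open, literals {q1=0, q3=1}.
  branch 2 (add ~q4):
    ○ open, literals {q4=0}.
0 branches closed, 9 open.
Each open branch fixes some atoms; the unmentioned ones are free. Counting distinct full assignments: branch {q2=0, q3=1, q5=0} (q1, q4) contributes 4 new; branch {q2=1, q3=1, q5=1} (q1, q4) contributes 4 new; branch {q2=0, q4=1, q5=0} (q1, q3) contributes 2 new; branch {q2=1, q4=1, q5=1} (q1, q3) contributes 2 new; branch {q2=1, q3=1} (q1, q4, q5) contributes 4 new; branch {q2=1, q4=1} (q1, q3, q5) contributes 2 new; branch {q1=1, q3=1} (q2, q4, q5) contributes 2 new; branch {q1=0, q3=1} (q2, q4, q5) contributes 2 new; branch {q4=0} (q1, q2, q3, q5) contributes 8 new. Total: 30.

30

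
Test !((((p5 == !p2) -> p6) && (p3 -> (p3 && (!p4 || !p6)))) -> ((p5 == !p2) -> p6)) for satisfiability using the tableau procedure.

Unsatisfiable

Initial set: {!((((p5 == !p2) -> p6) && (p3 -> (p3 && (!p4 || !p6)))) -> ((p5 == !p2) -> p6))}.
!((((p5 == !p2) -> p6) && (p3 -> (p3 && (!p4 || !p6)))) -> ((p5 == !p2) -> p6)): α-rule — add (((p5 == !p2) -> p6) && (p3 -> (p3 && (!p4 || !p6)))), !((p5 == !p2) -> p6).
(((p5 == !p2) -> p6) && (p3 -> (p3 && (!p4 || !p6)))): α-rule — add ((p5 == !p2) -> p6), (p3 -> (p3 && (!p4 || !p6))).
!((p5 == !p2) -> p6): α-rule — add (p5 == !p2), !p6.
((p5 == !p2) -> p6): β-rule — branch into !(p5 == !p2)  //  p6.
  branch 1 (add !(p5 == !p2)):
    (p3 -> (p3 && (!p4 || !p6))): β-rule — branch into !p3  //  (p3 && (!p4 || !p6)).
      branch 1.1 (add !p3):
        (p5 == !p2): β-rule — branch into p5, !p2  //  !p5, !!p2.
          branch 1.1.1 (add p5, !p2):
            !(p5 == !p2): β-rule — branch into p5, !!p2  //  !p5, !p2.
              branch 1.1.1.1 (add p5, !!p2):
                × closes — contains both p2 and !p2.
              branch 1.1.1.2 (add !p5, !p2):
                × closes — contains both p5 and !p5.
          branch 1.1.2 (add !p5, !!p2):
            !(p5 == !p2): β-rule — branch into p5, !!p2  //  !p5, !p2.
              branch 1.1.2.1 (add p5, !!p2):
                × closes — contains both p5 and !p5.
              branch 1.1.2.2 (add !p5, !p2):
                × closes — contains both p2 and !p2.
      branch 1.2 (add (p3 && (!p4 || !p6))):
        (p3 && (!p4 || !p6)): α-rule — add p3, (!p4 || !p6).
        (p5 == !p2): β-rule — branch into p5, !p2  //  !p5, !!p2.
          branch 1.2.1 (add p5, !p2):
            !(p5 == !p2): β-rule — branch into p5, !!p2  //  !p5, !p2.
              branch 1.2.1.1 (add p5, !!p2):
                × closes — contains both p2 and !p2.
              branch 1.2.1.2 (add !p5, !p2):
                × closes — contains both p5 and !p5.
          branch 1.2.2 (add !p5, !!p2):
            !(p5 == !p2): β-rule — branch into p5, !!p2  //  !p5, !p2.
              branch 1.2.2.1 (add p5, !!p2):
                × closes — contains both p5 and !p5.
              branch 1.2.2.2 (add !p5, !p2):
                × closes — contains both p2 and !p2.
  branch 2 (add p6):
    × closes — contains both p6 and !p6.
All 9 branches close.
Every branch closed; the formula is unsatisfiable.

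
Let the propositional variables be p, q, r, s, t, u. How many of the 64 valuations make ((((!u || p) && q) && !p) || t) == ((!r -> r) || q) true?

36

Initial set: {(((((!u || p) && q) && !p) || t) == ((!r -> r) || q))}.
(((((!u || p) && q) && !p) || t) == ((!r -> r) || q)): β-rule — branch into ((((!u || p) && q) && !p) || t), ((!r -> r) || q)  //  !((((!u || p) && q) && !p) || t), !((!r -> r) || q).
  branch 1 (add ((((!u || p) && q) && !p) || t), ((!r -> r) || q)):
    ((((!u || p) && q) && !p) || t): β-rule — branch into (((!u || p) && q) && !p)  //  t.
      branch 1.1 (add (((!u || p) && q) && !p)):
        (((!u || p) && q) && !p): α-rule — add ((!u || p) && q), !p.
        ((!u || p) && q): α-rule — add (!u || p), q.
        ((!r -> r) || q): β-rule — branch into (!r -> r)  //  q.
          branch 1.1.1 (add (!r -> r)):
            (!u || p): β-rule — branch into !u  //  p.
              branch 1.1.1.1 (add !u):
                (!r -> r): β-rule — branch into !!r  //  r.
                  branch 1.1.1.1.1 (add !!r):
                    ○ open, literals {p=false, q=true, r=true, u=false}.
                  branch 1.1.1.1.2 (add r):
                    ○ open, literals {p=false, q=true, r=true, u=false}.
              branch 1.1.1.2 (add p):
                × closes — contains both p and !p.
          branch 1.1.2 (add q):
            (!u || p): β-rule — branch into !u  //  p.
              branch 1.1.2.1 (add !u):
                ○ open, literals {p=false, q=true, u=false}.
              branch 1.1.2.2 (add p):
                × closes — contains both p and !p.
      branch 1.2 (add t):
        ((!r -> r) || q): β-rule — branch into (!r -> r)  //  q.
          branch 1.2.1 (add (!r -> r)):
            (!r -> r): β-rule — branch into !!r  //  r.
              branch 1.2.1.1 (add !!r):
                ○ open, literals {r=true, t=true}.
              branch 1.2.1.2 (add r):
                ○ open, literals {r=true, t=true}.
          branch 1.2.2 (add q):
            ○ open, literals {q=true, t=true}.
  branch 2 (add !((((!u || p) && q) && !p) || t), !((!r -> r) || q)):
    !((((!u || p) && q) && !p) || t): α-rule — add !(((!u || p) && q) && !p), !t.
    !((!r -> r) || q): α-rule — add !(!r -> r), !q.
    !(!r -> r): α-rule — add !r, !r.
    !(((!u || p) && q) && !p): β-rule — branch into !((!u || p) && q)  //  !!p.
      branch 2.1 (add !((!u || p) && q)):
        !((!u || p) && q): β-rule — branch into !(!u || p)  //  !q.
          branch 2.1.1 (add !(!u || p)):
            !(!u || p): α-rule — add !!u, !p.
            ○ open, literals {p=false, q=false, r=false, t=false, u=true}.
          branch 2.1.2 (add !q):
            ○ open, literals {q=false, r=false, t=false}.
      branch 2.2 (add !!p):
        ○ open, literals {p=true, q=false, r=false, t=false}.
2 branches closed, 9 open.
Each open branch fixes some atoms; the unmentioned ones are free. Counting distinct full assignments: branch {p=false, q=true, r=true, u=false} (s, t) contributes 4 new; branch {p=false, q=true, r=true, u=false} (s, t) contributes 0 new; branch {p=false, q=true, u=false} (r, s, t) contributes 4 new; branch {r=true, t=true} (p, q, s, u) contributes 14 new; branch {r=true, t=true} (p, q, s, u) contributes 0 new; branch {q=true, t=true} (p, r, s, u) contributes 6 new; branch {p=false, q=false, r=false, t=false, u=true} (s) contributes 2 new; branch {q=false, r=false, t=false} (p, s, u) contributes 6 new; branch {p=true, q=false, r=false, t=false} (s, u) contributes 0 new. Total: 36.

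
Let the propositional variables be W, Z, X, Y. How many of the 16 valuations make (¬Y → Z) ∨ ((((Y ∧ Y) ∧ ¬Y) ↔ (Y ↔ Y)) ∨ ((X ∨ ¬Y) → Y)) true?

12

Initial set: {((¬Y → Z) ∨ ((((Y ∧ Y) ∧ ¬Y) ↔ (Y ↔ Y)) ∨ ((X ∨ ¬Y) → Y)))}.
((¬Y → Z) ∨ ((((Y ∧ Y) ∧ ¬Y) ↔ (Y ↔ Y)) ∨ ((X ∨ ¬Y) → Y))): β-rule — branch into (¬Y → Z)  //  ((((Y ∧ Y) ∧ ¬Y) ↔ (Y ↔ Y)) ∨ ((X ∨ ¬Y) → Y)).
  branch 1 (add (¬Y → Z)):
    (¬Y → Z): β-rule — branch into ¬¬Y  //  Z.
      branch 1.1 (add ¬¬Y):
        ○ open, literals {Y=true}.
      branch 1.2 (add Z):
        ○ open, literals {Z=true}.
  branch 2 (add ((((Y ∧ Y) ∧ ¬Y) ↔ (Y ↔ Y)) ∨ ((X ∨ ¬Y) → Y))):
    ((((Y ∧ Y) ∧ ¬Y) ↔ (Y ↔ Y)) ∨ ((X ∨ ¬Y) → Y)): β-rule — branch into (((Y ∧ Y) ∧ ¬Y) ↔ (Y ↔ Y))  //  ((X ∨ ¬Y) → Y).
      branch 2.1 (add (((Y ∧ Y) ∧ ¬Y) ↔ (Y ↔ Y))):
        (((Y ∧ Y) ∧ ¬Y) ↔ (Y ↔ Y)): β-rule — branch into ((Y ∧ Y) ∧ ¬Y), (Y ↔ Y)  //  ¬((Y ∧ Y) ∧ ¬Y), ¬(Y ↔ Y).
          branch 2.1.1 (add ((Y ∧ Y) ∧ ¬Y), (Y ↔ Y)):
            ((Y ∧ Y) ∧ ¬Y): α-rule — add (Y ∧ Y), ¬Y.
            (Y ∧ Y): α-rule — add Y, Y.
            × closes — contains both Y and ¬Y.
          branch 2.1.2 (add ¬((Y ∧ Y) ∧ ¬Y), ¬(Y ↔ Y)):
            ¬((Y ∧ Y) ∧ ¬Y): β-rule — branch into ¬(Y ∧ Y)  //  ¬¬Y.
              branch 2.1.2.1 (add ¬(Y ∧ Y)):
                ¬(Y ↔ Y): β-rule — branch into Y, ¬Y  //  ¬Y, Y.
                  branch 2.1.2.1.1 (add Y, ¬Y):
                    × closes — contains both Y and ¬Y.
                  branch 2.1.2.1.2 (add ¬Y, Y):
                    × closes — contains both Y and ¬Y.
              branch 2.1.2.2 (add ¬¬Y):
                ¬(Y ↔ Y): β-rule — branch into Y, ¬Y  //  ¬Y, Y.
                  branch 2.1.2.2.1 (add Y, ¬Y):
                    × closes — contains both Y and ¬Y.
                  branch 2.1.2.2.2 (add ¬Y, Y):
                    × closes — contains both Y and ¬Y.
      branch 2.2 (add ((X ∨ ¬Y) → Y)):
        ((X ∨ ¬Y) → Y): β-rule — branch into ¬(X ∨ ¬Y)  //  Y.
          branch 2.2.1 (add ¬(X ∨ ¬Y)):
            ¬(X ∨ ¬Y): α-rule — add ¬X, ¬¬Y.
            ○ open, literals {X=false, Y=true}.
          branch 2.2.2 (add Y):
            ○ open, literals {Y=true}.
5 branches closed, 4 open.
Each open branch fixes some atoms; the unmentioned ones are free. Counting distinct full assignments: branch {Y=true} (W, Z, X) contributes 8 new; branch {Z=true} (W, X, Y) contributes 4 new; branch {X=false, Y=true} (W, Z) contributes 0 new; branch {Y=true} (W, Z, X) contributes 0 new. Total: 12.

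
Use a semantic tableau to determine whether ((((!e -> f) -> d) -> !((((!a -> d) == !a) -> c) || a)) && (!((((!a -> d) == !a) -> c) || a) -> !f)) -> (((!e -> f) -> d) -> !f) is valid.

Assume the negation and expand:
Initial set: {!(((((!e -> f) -> d) -> !((((!a -> d) == !a) -> c) || a)) && (!((((!a -> d) == !a) -> c) || a) -> !f)) -> (((!e -> f) -> d) -> !f))}.
!(((((!e -> f) -> d) -> !((((!a -> d) == !a) -> c) || a)) && (!((((!a -> d) == !a) -> c) || a) -> !f)) -> (((!e -> f) -> d) -> !f)): α-rule — add ((((!e -> f) -> d) -> !((((!a -> d) == !a) -> c) || a)) && (!((((!a -> d) == !a) -> c) || a) -> !f)), !(((!e -> f) -> d) -> !f).
((((!e -> f) -> d) -> !((((!a -> d) == !a) -> c) || a)) && (!((((!a -> d) == !a) -> c) || a) -> !f)): α-rule — add (((!e -> f) -> d) -> !((((!a -> d) == !a) -> c) || a)), (!((((!a -> d) == !a) -> c) || a) -> !f).
!(((!e -> f) -> d) -> !f): α-rule — add ((!e -> f) -> d), !!f.
(((!e -> f) -> d) -> !((((!a -> d) == !a) -> c) || a)): β-rule — branch into !((!e -> f) -> d)  //  !((((!a -> d) == !a) -> c) || a).
  branch 1 (add !((!e -> f) -> d)):
    !((!e -> f) -> d): α-rule — add (!e -> f), !d.
    (!((((!a -> d) == !a) -> c) || a) -> !f): β-rule — branch into !!((((!a -> d) == !a) -> c) || a)  //  !f.
      branch 1.1 (add !!((((!a -> d) == !a) -> c) || a)):
        ((!e -> f) -> d): β-rule — branch into !(!e -> f)  //  d.
          branch 1.1.1 (add !(!e -> f)):
            !(!e -> f): α-rule — add !e, !f.
            × closes — contains both f and !f.
          branch 1.1.2 (add d):
            × closes — contains both d and !d.
      branch 1.2 (add !f):
        × closes — contains both f and !f.
  branch 2 (add !((((!a -> d) == !a) -> c) || a)):
    !((((!a -> d) == !a) -> c) || a): α-rule — add !(((!a -> d) == !a) -> c), !a.
    !(((!a -> d) == !a) -> c): α-rule — add ((!a -> d) == !a), !c.
    (!((((!a -> d) == !a) -> c) || a) -> !f): β-rule — branch into !!((((!a -> d) == !a) -> c) || a)  //  !f.
      branch 2.1 (add !!((((!a -> d) == !a) -> c) || a)):
        ((!e -> f) -> d): β-rule — branch into !(!e -> f)  //  d.
          branch 2.1.1 (add !(!e -> f)):
            !(!e -> f): α-rule — add !e, !f.
            × closes — contains both f and !f.
          branch 2.1.2 (add d):
            ((!a -> d) == !a): β-rule — branch into (!a -> d), !a  //  !(!a -> d), !!a.
              branch 2.1.2.1 (add (!a -> d), !a):
                !!((((!a -> d) == !a) -> c) || a): β-rule — branch into (((!a -> d) == !a) -> c)  //  a.
                  branch 2.1.2.1.1 (add (((!a -> d) == !a) -> c)):
                    (!a -> d): β-rule — branch into !!a  //  d.
                      branch 2.1.2.1.1.1 (add !!a):
                        × closes — contains both a and !a.
                      branch 2.1.2.1.1.2 (add d):
                        (((!a -> d) == !a) -> c): β-rule — branch into !((!a -> d) == !a)  //  c.
                          branch 2.1.2.1.1.2.1 (add !((!a -> d) == !a)):
                            !((!a -> d) == !a): β-rule — branch into (!a -> d), !!a  //  !(!a -> d), !a.
                              branch 2.1.2.1.1.2.1.1 (add (!a -> d), !!a):
                                × closes — contains both a and !a.
                              branch 2.1.2.1.1.2.1.2 (add !(!a -> d), !a):
                                !(!a -> d): α-rule — add !a, !d.
                                × closes — contains both d and !d.
                          branch 2.1.2.1.1.2.2 (add c):
                            × closes — contains both c and !c.
                  branch 2.1.2.1.2 (add a):
                    × closes — contains both a and !a.
              branch 2.1.2.2 (add !(!a -> d), !!a):
                × closes — contains both a and !a.
      branch 2.2 (add !f):
        × closes — contains both f and !f.
All 11 branches close.
Every branch closed, so the negation is unsatisfiable and the formula is valid.

Valid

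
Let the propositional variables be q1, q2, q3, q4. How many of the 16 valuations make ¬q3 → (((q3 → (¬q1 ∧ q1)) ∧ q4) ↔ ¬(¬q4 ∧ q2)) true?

14

Initial set: {(¬q3 → (((q3 → (¬q1 ∧ q1)) ∧ q4) ↔ ¬(¬q4 ∧ q2)))}.
(¬q3 → (((q3 → (¬q1 ∧ q1)) ∧ q4) ↔ ¬(¬q4 ∧ q2))): β-rule — branch into ¬¬q3  //  (((q3 → (¬q1 ∧ q1)) ∧ q4) ↔ ¬(¬q4 ∧ q2)).
  branch 1 (add ¬¬q3):
    ○ open, literals {q3=T}.
  branch 2 (add (((q3 → (¬q1 ∧ q1)) ∧ q4) ↔ ¬(¬q4 ∧ q2))):
    (((q3 → (¬q1 ∧ q1)) ∧ q4) ↔ ¬(¬q4 ∧ q2)): β-rule — branch into ((q3 → (¬q1 ∧ q1)) ∧ q4), ¬(¬q4 ∧ q2)  //  ¬((q3 → (¬q1 ∧ q1)) ∧ q4), ¬¬(¬q4 ∧ q2).
      branch 2.1 (add ((q3 → (¬q1 ∧ q1)) ∧ q4), ¬(¬q4 ∧ q2)):
        ((q3 → (¬q1 ∧ q1)) ∧ q4): α-rule — add (q3 → (¬q1 ∧ q1)), q4.
        ¬(¬q4 ∧ q2): β-rule — branch into ¬¬q4  //  ¬q2.
          branch 2.1.1 (add ¬¬q4):
            (q3 → (¬q1 ∧ q1)): β-rule — branch into ¬q3  //  (¬q1 ∧ q1).
              branch 2.1.1.1 (add ¬q3):
                ○ open, literals {q3=F, q4=T}.
              branch 2.1.1.2 (add (¬q1 ∧ q1)):
                (¬q1 ∧ q1): α-rule — add ¬q1, q1.
                × closes — contains both q1 and ¬q1.
          branch 2.1.2 (add ¬q2):
            (q3 → (¬q1 ∧ q1)): β-rule — branch into ¬q3  //  (¬q1 ∧ q1).
              branch 2.1.2.1 (add ¬q3):
                ○ open, literals {q2=F, q3=F, q4=T}.
              branch 2.1.2.2 (add (¬q1 ∧ q1)):
                (¬q1 ∧ q1): α-rule — add ¬q1, q1.
                × closes — contains both q1 and ¬q1.
      branch 2.2 (add ¬((q3 → (¬q1 ∧ q1)) ∧ q4), ¬¬(¬q4 ∧ q2)):
        ¬¬(¬q4 ∧ q2): α-rule — add ¬q4, q2.
        ¬((q3 → (¬q1 ∧ q1)) ∧ q4): β-rule — branch into ¬(q3 → (¬q1 ∧ q1))  //  ¬q4.
          branch 2.2.1 (add ¬(q3 → (¬q1 ∧ q1))):
            ¬(q3 → (¬q1 ∧ q1)): α-rule — add q3, ¬(¬q1 ∧ q1).
            ¬(¬q1 ∧ q1): β-rule — branch into ¬¬q1  //  ¬q1.
              branch 2.2.1.1 (add ¬¬q1):
                ○ open, literals {q1=T, q2=T, q3=T, q4=F}.
              branch 2.2.1.2 (add ¬q1):
                ○ open, literals {q1=F, q2=T, q3=T, q4=F}.
          branch 2.2.2 (add ¬q4):
            ○ open, literals {q2=T, q4=F}.
2 branches closed, 6 open.
Each open branch fixes some atoms; the unmentioned ones are free. Counting distinct full assignments: branch {q3=T} (q1, q2, q4) contributes 8 new; branch {q3=F, q4=T} (q1, q2) contributes 4 new; branch {q2=F, q3=F, q4=T} (q1) contributes 0 new; branch {q1=T, q2=T, q3=T, q4=F} (none free) contributes 0 new; branch {q1=F, q2=T, q3=T, q4=F} (none free) contributes 0 new; branch {q2=T, q4=F} (q1, q3) contributes 2 new. Total: 14.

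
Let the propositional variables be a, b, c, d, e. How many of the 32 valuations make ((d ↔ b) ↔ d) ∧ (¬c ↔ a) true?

Initial set: {(((d ↔ b) ↔ d) ∧ (¬c ↔ a))}.
(((d ↔ b) ↔ d) ∧ (¬c ↔ a)): α-rule — add ((d ↔ b) ↔ d), (¬c ↔ a).
((d ↔ b) ↔ d): β-rule — branch into (d ↔ b), d  //  ¬(d ↔ b), ¬d.
  branch 1 (add (d ↔ b), d):
    (¬c ↔ a): β-rule — branch into ¬c, a  //  ¬¬c, ¬a.
      branch 1.1 (add ¬c, a):
        (d ↔ b): β-rule — branch into d, b  //  ¬d, ¬b.
          branch 1.1.1 (add d, b):
            ○ open, literals {a=1, b=1, c=0, d=1}.
          branch 1.1.2 (add ¬d, ¬b):
            × closes — contains both d and ¬d.
      branch 1.2 (add ¬¬c, ¬a):
        (d ↔ b): β-rule — branch into d, b  //  ¬d, ¬b.
          branch 1.2.1 (add d, b):
            ○ open, literals {a=0, b=1, c=1, d=1}.
          branch 1.2.2 (add ¬d, ¬b):
            × closes — contains both d and ¬d.
  branch 2 (add ¬(d ↔ b), ¬d):
    (¬c ↔ a): β-rule — branch into ¬c, a  //  ¬¬c, ¬a.
      branch 2.1 (add ¬c, a):
        ¬(d ↔ b): β-rule — branch into d, ¬b  //  ¬d, b.
          branch 2.1.1 (add d, ¬b):
            × closes — contains both d and ¬d.
          branch 2.1.2 (add ¬d, b):
            ○ open, literals {a=1, b=1, c=0, d=0}.
      branch 2.2 (add ¬¬c, ¬a):
        ¬(d ↔ b): β-rule — branch into d, ¬b  //  ¬d, b.
          branch 2.2.1 (add d, ¬b):
            × closes — contains both d and ¬d.
          branch 2.2.2 (add ¬d, b):
            ○ open, literals {a=0, b=1, c=1, d=0}.
4 branches closed, 4 open.
Each open branch fixes some atoms; the unmentioned ones are free. Counting distinct full assignments: branch {a=1, b=1, c=0, d=1} (e) contributes 2 new; branch {a=0, b=1, c=1, d=1} (e) contributes 2 new; branch {a=1, b=1, c=0, d=0} (e) contributes 2 new; branch {a=0, b=1, c=1, d=0} (e) contributes 2 new. Total: 8.

8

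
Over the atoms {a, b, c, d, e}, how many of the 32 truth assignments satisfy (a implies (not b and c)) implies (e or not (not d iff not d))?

22

Initial set: {((a implies (not b and c)) implies (e or not (not d iff not d)))}.
((a implies (not b and c)) implies (e or not (not d iff not d))): β-rule — branch into not (a implies (not b and c))  //  (e or not (not d iff not d)).
  branch 1 (add not (a implies (not b and c))):
    not (a implies (not b and c)): α-rule — add a, not (not b and c).
    not (not b and c): β-rule — branch into not not b  //  not c.
      branch 1.1 (add not not b):
        ○ open, literals {a=1, b=1}.
      branch 1.2 (add not c):
        ○ open, literals {a=1, c=0}.
  branch 2 (add (e or not (not d iff not d))):
    (e or not (not d iff not d)): β-rule — branch into e  //  not (not d iff not d).
      branch 2.1 (add e):
        ○ open, literals {e=1}.
      branch 2.2 (add not (not d iff not d)):
        not (not d iff not d): β-rule — branch into not d, not not d  //  not not d, not d.
          branch 2.2.1 (add not d, not not d):
            × closes — contains both d and not d.
          branch 2.2.2 (add not not d, not d):
            × closes — contains both d and not d.
2 branches closed, 3 open.
Each open branch fixes some atoms; the unmentioned ones are free. Counting distinct full assignments: branch {a=1, b=1} (c, d, e) contributes 8 new; branch {a=1, c=0} (b, d, e) contributes 4 new; branch {e=1} (a, b, c, d) contributes 10 new. Total: 22.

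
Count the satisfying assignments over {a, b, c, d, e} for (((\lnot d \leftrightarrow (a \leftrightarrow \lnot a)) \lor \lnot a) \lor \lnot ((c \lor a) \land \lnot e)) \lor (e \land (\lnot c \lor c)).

Initial set: {((((\lnot d \leftrightarrow (a \leftrightarrow \lnot a)) \lor \lnot a) \lor \lnot ((c \lor a) \land \lnot e)) \lor (e \land (\lnot c \lor c)))}.
((((\lnot d \leftrightarrow (a \leftrightarrow \lnot a)) \lor \lnot a) \lor \lnot ((c \lor a) \land \lnot e)) \lor (e \land (\lnot c \lor c))): β-rule — branch into (((\lnot d \leftrightarrow (a \leftrightarrow \lnot a)) \lor \lnot a) \lor \lnot ((c \lor a) \land \lnot e))  //  (e \land (\lnot c \lor c)).
  branch 1 (add (((\lnot d \leftrightarrow (a \leftrightarrow \lnot a)) \lor \lnot a) \lor \lnot ((c \lor a) \land \lnot e))):
    (((\lnot d \leftrightarrow (a \leftrightarrow \lnot a)) \lor \lnot a) \lor \lnot ((c \lor a) \land \lnot e)): β-rule — branch into ((\lnot d \leftrightarrow (a \leftrightarrow \lnot a)) \lor \lnot a)  //  \lnot ((c \lor a) \land \lnot e).
      branch 1.1 (add ((\lnot d \leftrightarrow (a \leftrightarrow \lnot a)) \lor \lnot a)):
        ((\lnot d \leftrightarrow (a \leftrightarrow \lnot a)) \lor \lnot a): β-rule — branch into (\lnot d \leftrightarrow (a \leftrightarrow \lnot a))  //  \lnot a.
          branch 1.1.1 (add (\lnot d \leftrightarrow (a \leftrightarrow \lnot a))):
            (\lnot d \leftrightarrow (a \leftrightarrow \lnot a)): β-rule — branch into \lnot d, (a \leftrightarrow \lnot a)  //  \lnot \lnot d, \lnot (a \leftrightarrow \lnot a).
              branch 1.1.1.1 (add \lnot d, (a \leftrightarrow \lnot a)):
                (a \leftrightarrow \lnot a): β-rule — branch into a, \lnot a  //  \lnot a, \lnot \lnot a.
                  branch 1.1.1.1.1 (add a, \lnot a):
                    × closes — contains both a and \lnot a.
                  branch 1.1.1.1.2 (add \lnot a, \lnot \lnot a):
                    × closes — contains both a and \lnot a.
              branch 1.1.1.2 (add \lnot \lnot d, \lnot (a \leftrightarrow \lnot a)):
                \lnot (a \leftrightarrow \lnot a): β-rule — branch into a, \lnot \lnot a  //  \lnot a, \lnot a.
                  branch 1.1.1.2.1 (add a, \lnot \lnot a):
                    ○ open, literals {a=true, d=true}.
                  branch 1.1.1.2.2 (add \lnot a, \lnot a):
                    ○ open, literals {a=false, d=true}.
          branch 1.1.2 (add \lnot a):
            ○ open, literals {a=false}.
      branch 1.2 (add \lnot ((c \lor a) \land \lnot e)):
        \lnot ((c \lor a) \land \lnot e): β-rule — branch into \lnot (c \lor a)  //  \lnot \lnot e.
          branch 1.2.1 (add \lnot (c \lor a)):
            \lnot (c \lor a): α-rule — add \lnot c, \lnot a.
            ○ open, literals {a=false, c=false}.
          branch 1.2.2 (add \lnot \lnot e):
            ○ open, literals {e=true}.
  branch 2 (add (e \land (\lnot c \lor c))):
    (e \land (\lnot c \lor c)): α-rule — add e, (\lnot c \lor c).
    (\lnot c \lor c): β-rule — branch into \lnot c  //  c.
      branch 2.1 (add \lnot c):
        ○ open, literals {c=false, e=true}.
      branch 2.2 (add c):
        ○ open, literals {c=true, e=true}.
2 branches closed, 7 open.
Each open branch fixes some atoms; the unmentioned ones are free. Counting distinct full assignments: branch {a=true, d=true} (b, c, e) contributes 8 new; branch {a=false, d=true} (b, c, e) contributes 8 new; branch {a=false} (b, c, d, e) contributes 8 new; branch {a=false, c=false} (b, d, e) contributes 0 new; branch {e=true} (a, b, c, d) contributes 4 new; branch {c=false, e=true} (a, b, d) contributes 0 new; branch {c=true, e=true} (a, b, d) contributes 0 new. Total: 28.

28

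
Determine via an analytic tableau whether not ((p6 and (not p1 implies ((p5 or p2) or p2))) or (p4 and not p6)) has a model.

Initial set: {T not ((p6 and (not p1 implies ((p5 or p2) or p2))) or (p4 and not p6))}.
T not ((p6 and (not p1 implies ((p5 or p2) or p2))) or (p4 and not p6)): α-rule — add F (p6 and (not p1 implies ((p5 or p2) or p2))), F (p4 and not p6).
F (p6 and (not p1 implies ((p5 or p2) or p2))): β-rule — branch into F p6  //  F (not p1 implies ((p5 or p2) or p2)).
  branch 1 (add F p6):
    F (p4 and not p6): β-rule — branch into F p4  //  F not p6.
      branch 1.1 (add F p4):
        ○ open, literals {p4=0, p6=0}.
      branch 1.2 (add F not p6):
        × closes — contains both p6 and not p6.
  branch 2 (add F (not p1 implies ((p5 or p2) or p2))):
    F (not p1 implies ((p5 or p2) or p2)): α-rule — add T not p1, F ((p5 or p2) or p2).
    F ((p5 or p2) or p2): α-rule — add F (p5 or p2), F p2.
    F (p5 or p2): α-rule — add F p5, F p2.
    F (p4 and not p6): β-rule — branch into F p4  //  F not p6.
      branch 2.1 (add F p4):
        ○ open, literals {p1=0, p2=0, p4=0, p5=0}.
      branch 2.2 (add F not p6):
        ○ open, literals {p1=0, p2=0, p5=0, p6=1}.
1 branch closed, 3 open.
An open branch gives a satisfying assignment: p4=0, p6=0.

Satisfiable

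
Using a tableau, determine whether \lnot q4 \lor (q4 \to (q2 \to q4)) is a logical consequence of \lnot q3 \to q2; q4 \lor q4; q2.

Yes

Initial set: {(\lnot q3 \to q2); (q4 \lor q4); q2; \lnot (\lnot q4 \lor (q4 \to (q2 \to q4)))}.
\lnot (\lnot q4 \lor (q4 \to (q2 \to q4))): α-rule — add \lnot \lnot q4, \lnot (q4 \to (q2 \to q4)).
\lnot (q4 \to (q2 \to q4)): α-rule — add q4, \lnot (q2 \to q4).
\lnot (q2 \to q4): α-rule — add q2, \lnot q4.
× closes — contains both q4 and \lnot q4.
All 1 branch closes.
Every branch closed, so the premises entail the conclusion.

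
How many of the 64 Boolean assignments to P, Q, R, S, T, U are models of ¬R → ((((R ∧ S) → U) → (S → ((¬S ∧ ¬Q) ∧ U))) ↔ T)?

48

Initial set: {(¬R → ((((R ∧ S) → U) → (S → ((¬S ∧ ¬Q) ∧ U))) ↔ T))}.
(¬R → ((((R ∧ S) → U) → (S → ((¬S ∧ ¬Q) ∧ U))) ↔ T)): β-rule — branch into ¬¬R  //  ((((R ∧ S) → U) → (S → ((¬S ∧ ¬Q) ∧ U))) ↔ T).
  branch 1 (add ¬¬R):
    ○ open, literals {R=true}.
  branch 2 (add ((((R ∧ S) → U) → (S → ((¬S ∧ ¬Q) ∧ U))) ↔ T)):
    ((((R ∧ S) → U) → (S → ((¬S ∧ ¬Q) ∧ U))) ↔ T): β-rule — branch into (((R ∧ S) → U) → (S → ((¬S ∧ ¬Q) ∧ U))), T  //  ¬(((R ∧ S) → U) → (S → ((¬S ∧ ¬Q) ∧ U))), ¬T.
      branch 2.1 (add (((R ∧ S) → U) → (S → ((¬S ∧ ¬Q) ∧ U))), T):
        (((R ∧ S) → U) → (S → ((¬S ∧ ¬Q) ∧ U))): β-rule — branch into ¬((R ∧ S) → U)  //  (S → ((¬S ∧ ¬Q) ∧ U)).
          branch 2.1.1 (add ¬((R ∧ S) → U)):
            ¬((R ∧ S) → U): α-rule — add (R ∧ S), ¬U.
            (R ∧ S): α-rule — add R, S.
            ○ open, literals {R=true, S=true, T=true, U=false}.
          branch 2.1.2 (add (S → ((¬S ∧ ¬Q) ∧ U))):
            (S → ((¬S ∧ ¬Q) ∧ U)): β-rule — branch into ¬S  //  ((¬S ∧ ¬Q) ∧ U).
              branch 2.1.2.1 (add ¬S):
                ○ open, literals {S=false, T=true}.
              branch 2.1.2.2 (add ((¬S ∧ ¬Q) ∧ U)):
                ((¬S ∧ ¬Q) ∧ U): α-rule — add (¬S ∧ ¬Q), U.
                (¬S ∧ ¬Q): α-rule — add ¬S, ¬Q.
                ○ open, literals {Q=false, S=false, T=true, U=true}.
      branch 2.2 (add ¬(((R ∧ S) → U) → (S → ((¬S ∧ ¬Q) ∧ U))), ¬T):
        ¬(((R ∧ S) → U) → (S → ((¬S ∧ ¬Q) ∧ U))): α-rule — add ((R ∧ S) → U), ¬(S → ((¬S ∧ ¬Q) ∧ U)).
        ¬(S → ((¬S ∧ ¬Q) ∧ U)): α-rule — add S, ¬((¬S ∧ ¬Q) ∧ U).
        ((R ∧ S) → U): β-rule — branch into ¬(R ∧ S)  //  U.
          branch 2.2.1 (add ¬(R ∧ S)):
            ¬((¬S ∧ ¬Q) ∧ U): β-rule — branch into ¬(¬S ∧ ¬Q)  //  ¬U.
              branch 2.2.1.1 (add ¬(¬S ∧ ¬Q)):
                ¬(R ∧ S): β-rule — branch into ¬R  //  ¬S.
                  branch 2.2.1.1.1 (add ¬R):
                    ¬(¬S ∧ ¬Q): β-rule — branch into ¬¬S  //  ¬¬Q.
                      branch 2.2.1.1.1.1 (add ¬¬S):
                        ○ open, literals {R=false, S=true, T=false}.
                      branch 2.2.1.1.1.2 (add ¬¬Q):
                        ○ open, literals {Q=true, R=false, S=true, T=false}.
                  branch 2.2.1.1.2 (add ¬S):
                    × closes — contains both S and ¬S.
              branch 2.2.1.2 (add ¬U):
                ¬(R ∧ S): β-rule — branch into ¬R  //  ¬S.
                  branch 2.2.1.2.1 (add ¬R):
                    ○ open, literals {R=false, S=true, T=false, U=false}.
                  branch 2.2.1.2.2 (add ¬S):
                    × closes — contains both S and ¬S.
          branch 2.2.2 (add U):
            ¬((¬S ∧ ¬Q) ∧ U): β-rule — branch into ¬(¬S ∧ ¬Q)  //  ¬U.
              branch 2.2.2.1 (add ¬(¬S ∧ ¬Q)):
                ¬(¬S ∧ ¬Q): β-rule — branch into ¬¬S  //  ¬¬Q.
                  branch 2.2.2.1.1 (add ¬¬S):
                    ○ open, literals {S=true, T=false, U=true}.
                  branch 2.2.2.1.2 (add ¬¬Q):
                    ○ open, literals {Q=true, S=true, T=false, U=true}.
              branch 2.2.2.2 (add ¬U):
                × closes — contains both U and ¬U.
3 branches closed, 9 open.
Each open branch fixes some atoms; the unmentioned ones are free. Counting distinct full assignments: branch {R=true} (P, Q, S, T, U) contributes 32 new; branch {R=true, S=true, T=true, U=false} (P, Q) contributes 0 new; branch {S=false, T=true} (P, Q, R, U) contributes 8 new; branch {Q=false, S=false, T=true, U=true} (P, R) contributes 0 new; branch {R=false, S=true, T=false} (P, Q, U) contributes 8 new; branch {Q=true, R=false, S=true, T=false} (P, U) contributes 0 new; branch {R=false, S=true, T=false, U=false} (P, Q) contributes 0 new; branch {S=true, T=false, U=true} (P, Q, R) contributes 0 new; branch {Q=true, S=true, T=false, U=true} (P, R) contributes 0 new. Total: 48.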